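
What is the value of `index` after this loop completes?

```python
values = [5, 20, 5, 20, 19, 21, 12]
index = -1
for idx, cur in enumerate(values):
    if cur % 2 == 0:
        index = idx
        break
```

Let's trace through this code step by step.

Initialize: values = [5, 20, 5, 20, 19, 21, 12]
Initialize: index = -1
Entering loop: for idx, cur in enumerate(values):
After iteration 1: idx = 0, cur = 5, index = -1
After iteration 2: idx = 1, cur = 20, index = 1
Loop ends.

Final answer: 1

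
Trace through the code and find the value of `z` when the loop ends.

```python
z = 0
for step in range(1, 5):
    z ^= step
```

Let's trace through this code step by step.

Initialize: z = 0
Entering loop: for step in range(1, 5):
After iteration 1: step = 1, z = 1
After iteration 2: step = 2, z = 3
After iteration 3: step = 3, z = 0
After iteration 4: step = 4, z = 4
Loop ends.

Final answer: 4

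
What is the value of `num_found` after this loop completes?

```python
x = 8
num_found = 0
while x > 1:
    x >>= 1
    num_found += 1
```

Let's trace through this code step by step.

Initialize: x = 8
Initialize: num_found = 0
Entering loop: while x > 1:
After iteration 1: x = 4, num_found = 1
After iteration 2: x = 2, num_found = 2
After iteration 3: x = 1, num_found = 3
Loop ends.

Final answer: 3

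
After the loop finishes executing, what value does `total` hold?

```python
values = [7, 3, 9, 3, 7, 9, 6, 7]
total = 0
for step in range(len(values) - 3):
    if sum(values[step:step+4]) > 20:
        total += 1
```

Let's trace through this code step by step.

Initialize: values = [7, 3, 9, 3, 7, 9, 6, 7]
Initialize: total = 0
Entering loop: for step in range(len(values) - 3):
After iteration 1: step = 0, total = 1
After iteration 2: step = 1, total = 2
After iteration 3: step = 2, total = 3
After iteration 4: step = 3, total = 4
After iteration 5: step = 4, total = 5
Loop ends.

Final answer: 5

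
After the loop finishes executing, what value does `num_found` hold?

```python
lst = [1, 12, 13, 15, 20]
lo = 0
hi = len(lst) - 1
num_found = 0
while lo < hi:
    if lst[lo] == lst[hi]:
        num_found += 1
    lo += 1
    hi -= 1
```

Let's trace through this code step by step.

Initialize: lst = [1, 12, 13, 15, 20]
Initialize: lo = 0
Initialize: hi = 4
Initialize: num_found = 0
Entering loop: while lo < hi:
After iteration 1: lo = 1, hi = 3, num_found = 0
After iteration 2: lo = 2, hi = 2, num_found = 0
Loop ends.

Final answer: 0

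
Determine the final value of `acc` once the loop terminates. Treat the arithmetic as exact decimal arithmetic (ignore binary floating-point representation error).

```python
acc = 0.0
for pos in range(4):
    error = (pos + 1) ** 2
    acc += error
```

Let's trace through this code step by step.

Initialize: acc = 0.0
Entering loop: for pos in range(4):
After iteration 1: pos = 0, acc = 1.0, error = 1
After iteration 2: pos = 1, acc = 5.0, error = 4
After iteration 3: pos = 2, acc = 14.0, error = 9
After iteration 4: pos = 3, acc = 30.0, error = 16
Loop ends.

Final answer: 30.0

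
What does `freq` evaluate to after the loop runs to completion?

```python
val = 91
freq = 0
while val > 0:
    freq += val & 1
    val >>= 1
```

Let's trace through this code step by step.

Initialize: val = 91
Initialize: freq = 0
Entering loop: while val > 0:
After iteration 1: val = 45, freq = 1
After iteration 2: val = 22, freq = 2
After iteration 3: val = 11, freq = 2
After iteration 4: val = 5, freq = 3
After iteration 5: val = 2, freq = 4
After iteration 6: val = 1, freq = 4
After iteration 7: val = 0, freq = 5
Loop ends.

Final answer: 5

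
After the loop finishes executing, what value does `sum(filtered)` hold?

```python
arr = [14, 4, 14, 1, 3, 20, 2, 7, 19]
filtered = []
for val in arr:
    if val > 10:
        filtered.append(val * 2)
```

Let's trace through this code step by step.

Initialize: arr = [14, 4, 14, 1, 3, 20, 2, 7, 19]
Initialize: filtered = []
Entering loop: for val in arr:
After iteration 1: val = 14, filtered = [28]
After iteration 2: val = 4, filtered = [28]
After iteration 3: val = 14, filtered = [28, 28]
After iteration 4: val = 1, filtered = [28, 28]
After iteration 5: val = 3, filtered = [28, 28]
After iteration 6: val = 20, filtered = [28, 28, 40]
After iteration 7: val = 2, filtered = [28, 28, 40]
After iteration 8: val = 7, filtered = [28, 28, 40]
After iteration 9: val = 19, filtered = [28, 28, 40, 38]
Loop ends.
sum(filtered) = 134

Final answer: 134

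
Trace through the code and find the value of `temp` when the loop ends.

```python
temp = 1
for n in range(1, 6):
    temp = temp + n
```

Let's trace through this code step by step.

Initialize: temp = 1
Entering loop: for n in range(1, 6):
After iteration 1: n = 1, temp = 2
After iteration 2: n = 2, temp = 4
After iteration 3: n = 3, temp = 7
After iteration 4: n = 4, temp = 11
After iteration 5: n = 5, temp = 16
Loop ends.

Final answer: 16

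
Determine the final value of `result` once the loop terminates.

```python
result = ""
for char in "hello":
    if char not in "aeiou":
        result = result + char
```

Let's trace through this code step by step.

Initialize: result = ''
Entering loop: for char in "hello":
After iteration 1: char = 'h', result = 'h'
After iteration 2: char = 'e', result = 'h'
After iteration 3: char = 'l', result = 'hl'
After iteration 4: char = 'l', result = 'hll'
After iteration 5: char = 'o', result = 'hll'
Loop ends.

Final answer: 'hll'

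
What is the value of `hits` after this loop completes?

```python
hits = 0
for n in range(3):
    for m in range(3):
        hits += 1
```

Let's trace through this code step by step.

Initialize: hits = 0
Entering loop: for n in range(3):
After iteration 1: n = 0, hits = 3
After iteration 2: n = 1, hits = 6
After iteration 3: n = 2, hits = 9
Loop ends.

Final answer: 9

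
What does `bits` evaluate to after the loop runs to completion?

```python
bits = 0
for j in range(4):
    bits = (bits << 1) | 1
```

Let's trace through this code step by step.

Initialize: bits = 0
Entering loop: for j in range(4):
After iteration 1: j = 0, bits = 1
After iteration 2: j = 1, bits = 3
After iteration 3: j = 2, bits = 7
After iteration 4: j = 3, bits = 15
Loop ends.

Final answer: 15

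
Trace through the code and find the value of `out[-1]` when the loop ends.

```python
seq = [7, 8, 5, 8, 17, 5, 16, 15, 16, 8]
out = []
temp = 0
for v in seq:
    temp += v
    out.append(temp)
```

Let's trace through this code step by step.

Initialize: seq = [7, 8, 5, 8, 17, 5, 16, 15, 16, 8]
Initialize: out = []
Initialize: temp = 0
Entering loop: for v in seq:
After iteration 1: v = 7, out = [7], temp = 7
After iteration 2: v = 8, out = [7, 15], temp = 15
After iteration 3: v = 5, out = [7, 15, 20], temp = 20
After iteration 4: v = 8, out = [7, 15, 20, 28], temp = 28
After iteration 5: v = 17, out = [7, 15, 20, 28, 45], temp = 45
After iteration 6: v = 5, out = [7, 15, 20, 28, 45, 50], temp = 50
After iteration 7: v = 16, out = [7, 15, 20, 28, 45, 50, 66], temp = 66
After iteration 8: v = 15, out = [7, 15, 20, 28, 45, 50, 66, 81], temp = 81
After iteration 9: v = 16, out = [7, 15, 20, 28, 45, 50, 66, 81, 97], temp = 97
After iteration 10: v = 8, out = [7, 15, 20, 28, 45, 50, 66, 81, 97, 105], temp = 105
Loop ends.
out[-1] = 105

Final answer: 105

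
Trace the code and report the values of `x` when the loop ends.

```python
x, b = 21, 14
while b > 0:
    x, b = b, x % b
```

Let's trace through this code step by step.

Initialize: x = 21
Initialize: b = 14
Entering loop: while b > 0:
After iteration 1: x = 14, b = 7
After iteration 2: x = 7, b = 0
Loop ends.

Final answer: 7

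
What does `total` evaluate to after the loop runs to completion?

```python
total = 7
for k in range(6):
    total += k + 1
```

Let's trace through this code step by step.

Initialize: total = 7
Entering loop: for k in range(6):
After iteration 1: k = 0, total = 8
After iteration 2: k = 1, total = 10
After iteration 3: k = 2, total = 13
After iteration 4: k = 3, total = 17
After iteration 5: k = 4, total = 22
After iteration 6: k = 5, total = 28
Loop ends.

Final answer: 28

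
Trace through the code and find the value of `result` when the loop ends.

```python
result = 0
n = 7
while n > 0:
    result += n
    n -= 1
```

Let's trace through this code step by step.

Initialize: result = 0
Initialize: n = 7
Entering loop: while n > 0:
After iteration 1: result = 7, n = 6
After iteration 2: result = 13, n = 5
After iteration 3: result = 18, n = 4
After iteration 4: result = 22, n = 3
After iteration 5: result = 25, n = 2
After iteration 6: result = 27, n = 1
After iteration 7: result = 28, n = 0
Loop ends.

Final answer: 28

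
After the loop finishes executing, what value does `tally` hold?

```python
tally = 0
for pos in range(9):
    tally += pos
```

Let's trace through this code step by step.

Initialize: tally = 0
Entering loop: for pos in range(9):
After iteration 1: pos = 0, tally = 0
After iteration 2: pos = 1, tally = 1
After iteration 3: pos = 2, tally = 3
After iteration 4: pos = 3, tally = 6
After iteration 5: pos = 4, tally = 10
After iteration 6: pos = 5, tally = 15
After iteration 7: pos = 6, tally = 21
After iteration 8: pos = 7, tally = 28
After iteration 9: pos = 8, tally = 36
Loop ends.

Final answer: 36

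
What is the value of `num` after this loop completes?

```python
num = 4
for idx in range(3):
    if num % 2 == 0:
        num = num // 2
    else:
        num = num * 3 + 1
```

Let's trace through this code step by step.

Initialize: num = 4
Entering loop: for idx in range(3):
After iteration 1: idx = 0, num = 2
After iteration 2: idx = 1, num = 1
After iteration 3: idx = 2, num = 4
Loop ends.

Final answer: 4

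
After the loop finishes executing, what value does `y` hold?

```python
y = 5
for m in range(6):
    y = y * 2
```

Let's trace through this code step by step.

Initialize: y = 5
Entering loop: for m in range(6):
After iteration 1: m = 0, y = 10
After iteration 2: m = 1, y = 20
After iteration 3: m = 2, y = 40
After iteration 4: m = 3, y = 80
After iteration 5: m = 4, y = 160
After iteration 6: m = 5, y = 320
Loop ends.

Final answer: 320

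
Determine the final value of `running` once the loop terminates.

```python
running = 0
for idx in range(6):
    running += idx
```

Let's trace through this code step by step.

Initialize: running = 0
Entering loop: for idx in range(6):
After iteration 1: idx = 0, running = 0
After iteration 2: idx = 1, running = 1
After iteration 3: idx = 2, running = 3
After iteration 4: idx = 3, running = 6
After iteration 5: idx = 4, running = 10
After iteration 6: idx = 5, running = 15
Loop ends.

Final answer: 15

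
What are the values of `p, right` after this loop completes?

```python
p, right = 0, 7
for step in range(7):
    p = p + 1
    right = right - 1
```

Let's trace through this code step by step.

Initialize: p = 0
Initialize: right = 7
Entering loop: for step in range(7):
After iteration 1: step = 0, p = 1, right = 6
After iteration 2: step = 1, p = 2, right = 5
After iteration 3: step = 2, p = 3, right = 4
After iteration 4: step = 3, p = 4, right = 3
After iteration 5: step = 4, p = 5, right = 2
After iteration 6: step = 5, p = 6, right = 1
After iteration 7: step = 6, p = 7, right = 0
Loop ends.

Final answer: 7, 0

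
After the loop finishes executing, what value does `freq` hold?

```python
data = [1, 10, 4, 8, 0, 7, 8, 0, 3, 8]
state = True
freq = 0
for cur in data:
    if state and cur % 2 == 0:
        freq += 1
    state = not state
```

Let's trace through this code step by step.

Initialize: data = [1, 10, 4, 8, 0, 7, 8, 0, 3, 8]
Initialize: state = True
Initialize: freq = 0
Entering loop: for cur in data:
After iteration 1: cur = 1, state = False, freq = 0
After iteration 2: cur = 10, state = True, freq = 0
After iteration 3: cur = 4, state = False, freq = 1
After iteration 4: cur = 8, state = True, freq = 1
After iteration 5: cur = 0, state = False, freq = 2
After iteration 6: cur = 7, state = True, freq = 2
After iteration 7: cur = 8, state = False, freq = 3
After iteration 8: cur = 0, state = True, freq = 3
After iteration 9: cur = 3, state = False, freq = 3
After iteration 10: cur = 8, state = True, freq = 3
Loop ends.

Final answer: 3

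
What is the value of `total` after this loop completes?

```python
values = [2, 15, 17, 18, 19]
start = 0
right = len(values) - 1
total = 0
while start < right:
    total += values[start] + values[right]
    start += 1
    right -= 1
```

Let's trace through this code step by step.

Initialize: values = [2, 15, 17, 18, 19]
Initialize: start = 0
Initialize: right = 4
Initialize: total = 0
Entering loop: while start < right:
After iteration 1: start = 1, right = 3, total = 21
After iteration 2: start = 2, right = 2, total = 54
Loop ends.

Final answer: 54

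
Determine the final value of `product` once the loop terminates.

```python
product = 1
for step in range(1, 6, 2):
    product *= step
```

Let's trace through this code step by step.

Initialize: product = 1
Entering loop: for step in range(1, 6, 2):
After iteration 1: step = 1, product = 1
After iteration 2: step = 3, product = 3
After iteration 3: step = 5, product = 15
Loop ends.

Final answer: 15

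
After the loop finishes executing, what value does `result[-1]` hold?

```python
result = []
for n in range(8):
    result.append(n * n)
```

Let's trace through this code step by step.

Initialize: result = []
Entering loop: for n in range(8):
After iteration 1: n = 0, result = [0]
After iteration 2: n = 1, result = [0, 1]
After iteration 3: n = 2, result = [0, 1, 4]
After iteration 4: n = 3, result = [0, 1, 4, 9]
After iteration 5: n = 4, result = [0, 1, 4, 9, 16]
After iteration 6: n = 5, result = [0, 1, 4, 9, 16, 25]
After iteration 7: n = 6, result = [0, 1, 4, 9, 16, 25, 36]
After iteration 8: n = 7, result = [0, 1, 4, 9, 16, 25, 36, 49]
Loop ends.
result[-1] = 49

Final answer: 49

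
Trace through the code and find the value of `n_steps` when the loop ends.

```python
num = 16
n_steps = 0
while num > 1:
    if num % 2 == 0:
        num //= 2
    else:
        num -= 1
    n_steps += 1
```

Let's trace through this code step by step.

Initialize: num = 16
Initialize: n_steps = 0
Entering loop: while num > 1:
After iteration 1: num = 8, n_steps = 1
After iteration 2: num = 4, n_steps = 2
After iteration 3: num = 2, n_steps = 3
After iteration 4: num = 1, n_steps = 4
Loop ends.

Final answer: 4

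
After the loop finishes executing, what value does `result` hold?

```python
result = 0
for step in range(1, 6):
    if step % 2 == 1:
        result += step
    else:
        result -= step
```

Let's trace through this code step by step.

Initialize: result = 0
Entering loop: for step in range(1, 6):
After iteration 1: step = 1, result = 1
After iteration 2: step = 2, result = -1
After iteration 3: step = 3, result = 2
After iteration 4: step = 4, result = -2
After iteration 5: step = 5, result = 3
Loop ends.

Final answer: 3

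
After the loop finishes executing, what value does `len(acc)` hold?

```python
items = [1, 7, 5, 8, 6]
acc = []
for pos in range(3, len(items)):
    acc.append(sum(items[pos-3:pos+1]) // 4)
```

Let's trace through this code step by step.

Initialize: items = [1, 7, 5, 8, 6]
Initialize: acc = []
Entering loop: for pos in range(3, len(items)):
After iteration 1: pos = 3, acc = [5]
After iteration 2: pos = 4, acc = [5, 6]
Loop ends.
len(acc) = 2

Final answer: 2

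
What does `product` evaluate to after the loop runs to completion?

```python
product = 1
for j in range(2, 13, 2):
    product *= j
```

Let's trace through this code step by step.

Initialize: product = 1
Entering loop: for j in range(2, 13, 2):
After iteration 1: j = 2, product = 2
After iteration 2: j = 4, product = 8
After iteration 3: j = 6, product = 48
After iteration 4: j = 8, product = 384
After iteration 5: j = 10, product = 3840
After iteration 6: j = 12, product = 46080
Loop ends.

Final answer: 46080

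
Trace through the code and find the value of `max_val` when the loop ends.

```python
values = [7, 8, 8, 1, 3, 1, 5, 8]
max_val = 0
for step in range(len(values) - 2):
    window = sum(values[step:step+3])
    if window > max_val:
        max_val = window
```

Let's trace through this code step by step.

Initialize: values = [7, 8, 8, 1, 3, 1, 5, 8]
Initialize: max_val = 0
Entering loop: for step in range(len(values) - 2):
After iteration 1: step = 0, max_val = 23, window = 23
After iteration 2: step = 1, max_val = 23, window = 17
After iteration 3: step = 2, max_val = 23, window = 12
After iteration 4: step = 3, max_val = 23, window = 5
After iteration 5: step = 4, max_val = 23, window = 9
After iteration 6: step = 5, max_val = 23, window = 14
Loop ends.

Final answer: 23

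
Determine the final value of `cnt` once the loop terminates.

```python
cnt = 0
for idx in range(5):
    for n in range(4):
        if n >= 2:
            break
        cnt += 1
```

Let's trace through this code step by step.

Initialize: cnt = 0
Entering loop: for idx in range(5):
After iteration 1: idx = 0, cnt = 2
After iteration 2: idx = 1, cnt = 4
After iteration 3: idx = 2, cnt = 6
After iteration 4: idx = 3, cnt = 8
After iteration 5: idx = 4, cnt = 10
Loop ends.

Final answer: 10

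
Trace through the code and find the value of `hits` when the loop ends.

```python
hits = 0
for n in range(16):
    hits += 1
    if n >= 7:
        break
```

Let's trace through this code step by step.

Initialize: hits = 0
Entering loop: for n in range(16):
After iteration 1: n = 0, hits = 1
After iteration 2: n = 1, hits = 2
After iteration 3: n = 2, hits = 3
After iteration 4: n = 3, hits = 4
After iteration 5: n = 4, hits = 5
After iteration 6: n = 5, hits = 6
After iteration 7: n = 6, hits = 7
After iteration 8: n = 7, hits = 8
Loop ends.

Final answer: 8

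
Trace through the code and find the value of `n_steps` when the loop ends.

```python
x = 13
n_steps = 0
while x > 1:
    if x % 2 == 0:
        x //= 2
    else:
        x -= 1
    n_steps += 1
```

Let's trace through this code step by step.

Initialize: x = 13
Initialize: n_steps = 0
Entering loop: while x > 1:
After iteration 1: x = 12, n_steps = 1
After iteration 2: x = 6, n_steps = 2
After iteration 3: x = 3, n_steps = 3
After iteration 4: x = 2, n_steps = 4
After iteration 5: x = 1, n_steps = 5
Loop ends.

Final answer: 5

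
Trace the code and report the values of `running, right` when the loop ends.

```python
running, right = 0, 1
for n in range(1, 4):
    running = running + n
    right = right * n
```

Let's trace through this code step by step.

Initialize: running = 0
Initialize: right = 1
Entering loop: for n in range(1, 4):
After iteration 1: n = 1, running = 1, right = 1
After iteration 2: n = 2, running = 3, right = 2
After iteration 3: n = 3, running = 6, right = 6
Loop ends.

Final answer: 6, 6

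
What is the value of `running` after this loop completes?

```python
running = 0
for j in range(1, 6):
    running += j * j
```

Let's trace through this code step by step.

Initialize: running = 0
Entering loop: for j in range(1, 6):
After iteration 1: j = 1, running = 1
After iteration 2: j = 2, running = 5
After iteration 3: j = 3, running = 14
After iteration 4: j = 4, running = 30
After iteration 5: j = 5, running = 55
Loop ends.

Final answer: 55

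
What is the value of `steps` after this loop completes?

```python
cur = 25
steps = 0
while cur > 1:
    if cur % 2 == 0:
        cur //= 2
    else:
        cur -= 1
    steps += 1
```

Let's trace through this code step by step.

Initialize: cur = 25
Initialize: steps = 0
Entering loop: while cur > 1:
After iteration 1: cur = 24, steps = 1
After iteration 2: cur = 12, steps = 2
After iteration 3: cur = 6, steps = 3
After iteration 4: cur = 3, steps = 4
After iteration 5: cur = 2, steps = 5
After iteration 6: cur = 1, steps = 6
Loop ends.

Final answer: 6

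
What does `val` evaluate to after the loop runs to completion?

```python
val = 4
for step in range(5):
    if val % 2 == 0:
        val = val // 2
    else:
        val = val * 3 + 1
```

Let's trace through this code step by step.

Initialize: val = 4
Entering loop: for step in range(5):
After iteration 1: step = 0, val = 2
After iteration 2: step = 1, val = 1
After iteration 3: step = 2, val = 4
After iteration 4: step = 3, val = 2
After iteration 5: step = 4, val = 1
Loop ends.

Final answer: 1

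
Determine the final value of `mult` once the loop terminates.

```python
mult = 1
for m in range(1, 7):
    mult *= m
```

Let's trace through this code step by step.

Initialize: mult = 1
Entering loop: for m in range(1, 7):
After iteration 1: m = 1, mult = 1
After iteration 2: m = 2, mult = 2
After iteration 3: m = 3, mult = 6
After iteration 4: m = 4, mult = 24
After iteration 5: m = 5, mult = 120
After iteration 6: m = 6, mult = 720
Loop ends.

Final answer: 720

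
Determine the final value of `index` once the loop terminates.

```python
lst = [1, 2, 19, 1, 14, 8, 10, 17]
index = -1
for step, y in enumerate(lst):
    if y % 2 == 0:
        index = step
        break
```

Let's trace through this code step by step.

Initialize: lst = [1, 2, 19, 1, 14, 8, 10, 17]
Initialize: index = -1
Entering loop: for step, y in enumerate(lst):
After iteration 1: step = 0, y = 1, index = -1
After iteration 2: step = 1, y = 2, index = 1
Loop ends.

Final answer: 1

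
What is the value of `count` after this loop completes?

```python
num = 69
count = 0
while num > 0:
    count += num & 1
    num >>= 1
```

Let's trace through this code step by step.

Initialize: num = 69
Initialize: count = 0
Entering loop: while num > 0:
After iteration 1: num = 34, count = 1
After iteration 2: num = 17, count = 1
After iteration 3: num = 8, count = 2
After iteration 4: num = 4, count = 2
After iteration 5: num = 2, count = 2
After iteration 6: num = 1, count = 2
After iteration 7: num = 0, count = 3
Loop ends.

Final answer: 3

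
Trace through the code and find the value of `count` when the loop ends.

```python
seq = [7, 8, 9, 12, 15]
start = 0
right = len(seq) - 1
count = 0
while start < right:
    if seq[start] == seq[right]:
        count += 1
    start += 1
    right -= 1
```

Let's trace through this code step by step.

Initialize: seq = [7, 8, 9, 12, 15]
Initialize: start = 0
Initialize: right = 4
Initialize: count = 0
Entering loop: while start < right:
After iteration 1: start = 1, right = 3, count = 0
After iteration 2: start = 2, right = 2, count = 0
Loop ends.

Final answer: 0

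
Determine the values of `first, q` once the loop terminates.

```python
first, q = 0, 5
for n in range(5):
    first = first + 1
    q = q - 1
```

Let's trace through this code step by step.

Initialize: first = 0
Initialize: q = 5
Entering loop: for n in range(5):
After iteration 1: n = 0, first = 1, q = 4
After iteration 2: n = 1, first = 2, q = 3
After iteration 3: n = 2, first = 3, q = 2
After iteration 4: n = 3, first = 4, q = 1
After iteration 5: n = 4, first = 5, q = 0
Loop ends.

Final answer: 5, 0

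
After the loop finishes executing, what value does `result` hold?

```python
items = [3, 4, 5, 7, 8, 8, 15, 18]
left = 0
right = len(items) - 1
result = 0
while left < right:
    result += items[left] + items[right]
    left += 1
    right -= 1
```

Let's trace through this code step by step.

Initialize: items = [3, 4, 5, 7, 8, 8, 15, 18]
Initialize: left = 0
Initialize: right = 7
Initialize: result = 0
Entering loop: while left < right:
After iteration 1: left = 1, right = 6, result = 21
After iteration 2: left = 2, right = 5, result = 40
After iteration 3: left = 3, right = 4, result = 53
After iteration 4: left = 4, right = 3, result = 68
Loop ends.

Final answer: 68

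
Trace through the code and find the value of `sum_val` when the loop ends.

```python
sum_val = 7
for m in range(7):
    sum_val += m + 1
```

Let's trace through this code step by step.

Initialize: sum_val = 7
Entering loop: for m in range(7):
After iteration 1: m = 0, sum_val = 8
After iteration 2: m = 1, sum_val = 10
After iteration 3: m = 2, sum_val = 13
After iteration 4: m = 3, sum_val = 17
After iteration 5: m = 4, sum_val = 22
After iteration 6: m = 5, sum_val = 28
After iteration 7: m = 6, sum_val = 35
Loop ends.

Final answer: 35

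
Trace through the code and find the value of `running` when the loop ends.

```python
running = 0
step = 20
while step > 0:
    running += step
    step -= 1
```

Let's trace through this code step by step.

Initialize: running = 0
Initialize: step = 20
Entering loop: while step > 0:
After iteration 1: running = 20, step = 19
After iteration 2: running = 39, step = 18
After iteration 3: running = 57, step = 17
After iteration 4: running = 74, step = 16
After iteration 5: running = 90, step = 15
After iteration 6: running = 105, step = 14
After iteration 7: running = 119, step = 13
After iteration 8: running = 132, step = 12
After iteration 9: running = 144, step = 11
After iteration 10: running = 155, step = 10
After iteration 11: running = 165, step = 9
After iteration 12: running = 174, step = 8
After iteration 13: running = 182, step = 7
After iteration 14: running = 189, step = 6
After iteration 15: running = 195, step = 5
After iteration 16: running = 200, step = 4
After iteration 17: running = 204, step = 3
After iteration 18: running = 207, step = 2
After iteration 19: running = 209, step = 1
After iteration 20: running = 210, step = 0
Loop ends.

Final answer: 210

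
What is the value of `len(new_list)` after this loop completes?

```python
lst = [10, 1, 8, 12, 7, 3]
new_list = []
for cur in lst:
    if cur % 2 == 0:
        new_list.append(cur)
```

Let's trace through this code step by step.

Initialize: lst = [10, 1, 8, 12, 7, 3]
Initialize: new_list = []
Entering loop: for cur in lst:
After iteration 1: cur = 10, new_list = [10]
After iteration 2: cur = 1, new_list = [10]
After iteration 3: cur = 8, new_list = [10, 8]
After iteration 4: cur = 12, new_list = [10, 8, 12]
After iteration 5: cur = 7, new_list = [10, 8, 12]
After iteration 6: cur = 3, new_list = [10, 8, 12]
Loop ends.
len(new_list) = 3

Final answer: 3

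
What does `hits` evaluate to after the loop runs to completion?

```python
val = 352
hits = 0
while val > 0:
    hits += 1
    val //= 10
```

Let's trace through this code step by step.

Initialize: val = 352
Initialize: hits = 0
Entering loop: while val > 0:
After iteration 1: val = 35, hits = 1
After iteration 2: val = 3, hits = 2
After iteration 3: val = 0, hits = 3
Loop ends.

Final answer: 3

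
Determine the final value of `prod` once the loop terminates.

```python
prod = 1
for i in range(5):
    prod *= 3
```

Let's trace through this code step by step.

Initialize: prod = 1
Entering loop: for i in range(5):
After iteration 1: i = 0, prod = 3
After iteration 2: i = 1, prod = 9
After iteration 3: i = 2, prod = 27
After iteration 4: i = 3, prod = 81
After iteration 5: i = 4, prod = 243
Loop ends.

Final answer: 243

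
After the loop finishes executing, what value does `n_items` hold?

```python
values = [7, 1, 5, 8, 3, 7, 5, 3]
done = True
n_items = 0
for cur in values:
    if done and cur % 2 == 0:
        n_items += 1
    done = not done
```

Let's trace through this code step by step.

Initialize: values = [7, 1, 5, 8, 3, 7, 5, 3]
Initialize: done = True
Initialize: n_items = 0
Entering loop: for cur in values:
After iteration 1: cur = 7, done = False, n_items = 0
After iteration 2: cur = 1, done = True, n_items = 0
After iteration 3: cur = 5, done = False, n_items = 0
After iteration 4: cur = 8, done = True, n_items = 0
After iteration 5: cur = 3, done = False, n_items = 0
After iteration 6: cur = 7, done = True, n_items = 0
After iteration 7: cur = 5, done = False, n_items = 0
After iteration 8: cur = 3, done = True, n_items = 0
Loop ends.

Final answer: 0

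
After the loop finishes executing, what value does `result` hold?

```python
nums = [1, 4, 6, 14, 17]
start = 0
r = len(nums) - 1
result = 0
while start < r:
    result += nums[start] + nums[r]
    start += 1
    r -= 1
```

Let's trace through this code step by step.

Initialize: nums = [1, 4, 6, 14, 17]
Initialize: start = 0
Initialize: r = 4
Initialize: result = 0
Entering loop: while start < r:
After iteration 1: start = 1, r = 3, result = 18
After iteration 2: start = 2, r = 2, result = 36
Loop ends.

Final answer: 36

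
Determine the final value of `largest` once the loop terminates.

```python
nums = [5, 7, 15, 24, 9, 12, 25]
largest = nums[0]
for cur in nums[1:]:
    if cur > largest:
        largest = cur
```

Let's trace through this code step by step.

Initialize: nums = [5, 7, 15, 24, 9, 12, 25]
Initialize: largest = 5
Entering loop: for cur in nums[1:]:
After iteration 1: cur = 7, largest = 7
After iteration 2: cur = 15, largest = 15
After iteration 3: cur = 24, largest = 24
After iteration 4: cur = 9, largest = 24
After iteration 5: cur = 12, largest = 24
After iteration 6: cur = 25, largest = 25
Loop ends.

Final answer: 25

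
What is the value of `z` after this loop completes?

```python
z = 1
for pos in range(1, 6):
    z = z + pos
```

Let's trace through this code step by step.

Initialize: z = 1
Entering loop: for pos in range(1, 6):
After iteration 1: pos = 1, z = 2
After iteration 2: pos = 2, z = 4
After iteration 3: pos = 3, z = 7
After iteration 4: pos = 4, z = 11
After iteration 5: pos = 5, z = 16
Loop ends.

Final answer: 16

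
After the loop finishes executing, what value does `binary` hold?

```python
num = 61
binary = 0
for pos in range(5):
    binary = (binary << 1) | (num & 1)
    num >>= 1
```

Let's trace through this code step by step.

Initialize: num = 61
Initialize: binary = 0
Entering loop: for pos in range(5):
After iteration 1: pos = 0, num = 30, binary = 1
After iteration 2: pos = 1, num = 15, binary = 2
After iteration 3: pos = 2, num = 7, binary = 5
After iteration 4: pos = 3, num = 3, binary = 11
After iteration 5: pos = 4, num = 1, binary = 23
Loop ends.

Final answer: 23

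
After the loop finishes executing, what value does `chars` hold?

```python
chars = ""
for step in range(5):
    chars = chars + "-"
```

Let's trace through this code step by step.

Initialize: chars = ''
Entering loop: for step in range(5):
After iteration 1: step = 0, chars = '-'
After iteration 2: step = 1, chars = '--'
After iteration 3: step = 2, chars = '---'
After iteration 4: step = 3, chars = '----'
After iteration 5: step = 4, chars = '-----'
Loop ends.

Final answer: '-----'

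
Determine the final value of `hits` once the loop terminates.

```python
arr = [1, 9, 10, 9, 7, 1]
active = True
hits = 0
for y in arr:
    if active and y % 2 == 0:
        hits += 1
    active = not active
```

Let's trace through this code step by step.

Initialize: arr = [1, 9, 10, 9, 7, 1]
Initialize: active = True
Initialize: hits = 0
Entering loop: for y in arr:
After iteration 1: y = 1, active = False, hits = 0
After iteration 2: y = 9, active = True, hits = 0
After iteration 3: y = 10, active = False, hits = 1
After iteration 4: y = 9, active = True, hits = 1
After iteration 5: y = 7, active = False, hits = 1
After iteration 6: y = 1, active = True, hits = 1
Loop ends.

Final answer: 1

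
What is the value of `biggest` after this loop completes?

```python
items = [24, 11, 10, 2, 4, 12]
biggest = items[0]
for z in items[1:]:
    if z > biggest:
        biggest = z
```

Let's trace through this code step by step.

Initialize: items = [24, 11, 10, 2, 4, 12]
Initialize: biggest = 24
Entering loop: for z in items[1:]:
After iteration 1: z = 11, biggest = 24
After iteration 2: z = 10, biggest = 24
After iteration 3: z = 2, biggest = 24
After iteration 4: z = 4, biggest = 24
After iteration 5: z = 12, biggest = 24
Loop ends.

Final answer: 24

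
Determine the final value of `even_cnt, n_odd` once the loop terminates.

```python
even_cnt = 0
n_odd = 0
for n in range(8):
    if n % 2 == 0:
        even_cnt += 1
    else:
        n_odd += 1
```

Let's trace through this code step by step.

Initialize: even_cnt = 0
Initialize: n_odd = 0
Entering loop: for n in range(8):
After iteration 1: n = 0, even_cnt = 1, n_odd = 0
After iteration 2: n = 1, even_cnt = 1, n_odd = 1
After iteration 3: n = 2, even_cnt = 2, n_odd = 1
After iteration 4: n = 3, even_cnt = 2, n_odd = 2
After iteration 5: n = 4, even_cnt = 3, n_odd = 2
After iteration 6: n = 5, even_cnt = 3, n_odd = 3
After iteration 7: n = 6, even_cnt = 4, n_odd = 3
After iteration 8: n = 7, even_cnt = 4, n_odd = 4
Loop ends.

Final answer: 4, 4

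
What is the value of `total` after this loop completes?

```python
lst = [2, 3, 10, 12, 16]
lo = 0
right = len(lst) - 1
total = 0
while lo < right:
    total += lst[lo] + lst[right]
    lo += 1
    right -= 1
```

Let's trace through this code step by step.

Initialize: lst = [2, 3, 10, 12, 16]
Initialize: lo = 0
Initialize: right = 4
Initialize: total = 0
Entering loop: while lo < right:
After iteration 1: lo = 1, right = 3, total = 18
After iteration 2: lo = 2, right = 2, total = 33
Loop ends.

Final answer: 33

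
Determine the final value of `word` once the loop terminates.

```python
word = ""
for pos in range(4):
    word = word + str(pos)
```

Let's trace through this code step by step.

Initialize: word = ''
Entering loop: for pos in range(4):
After iteration 1: pos = 0, word = '0'
After iteration 2: pos = 1, word = '01'
After iteration 3: pos = 2, word = '012'
After iteration 4: pos = 3, word = '0123'
Loop ends.

Final answer: '0123'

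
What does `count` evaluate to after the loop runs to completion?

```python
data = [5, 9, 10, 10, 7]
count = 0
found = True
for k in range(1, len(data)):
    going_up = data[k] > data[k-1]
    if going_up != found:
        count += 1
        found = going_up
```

Let's trace through this code step by step.

Initialize: data = [5, 9, 10, 10, 7]
Initialize: count = 0
Initialize: found = True
Entering loop: for k in range(1, len(data)):
After iteration 1: k = 1, count = 0, found = True, going_up = True
After iteration 2: k = 2, count = 0, found = True, going_up = True
After iteration 3: k = 3, count = 1, found = False, going_up = False
After iteration 4: k = 4, count = 1, found = False, going_up = False
Loop ends.

Final answer: 1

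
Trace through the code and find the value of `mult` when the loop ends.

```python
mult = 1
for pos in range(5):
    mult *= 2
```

Let's trace through this code step by step.

Initialize: mult = 1
Entering loop: for pos in range(5):
After iteration 1: pos = 0, mult = 2
After iteration 2: pos = 1, mult = 4
After iteration 3: pos = 2, mult = 8
After iteration 4: pos = 3, mult = 16
After iteration 5: pos = 4, mult = 32
Loop ends.

Final answer: 32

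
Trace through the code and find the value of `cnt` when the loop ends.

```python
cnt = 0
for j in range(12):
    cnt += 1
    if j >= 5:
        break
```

Let's trace through this code step by step.

Initialize: cnt = 0
Entering loop: for j in range(12):
After iteration 1: j = 0, cnt = 1
After iteration 2: j = 1, cnt = 2
After iteration 3: j = 2, cnt = 3
After iteration 4: j = 3, cnt = 4
After iteration 5: j = 4, cnt = 5
After iteration 6: j = 5, cnt = 6
Loop ends.

Final answer: 6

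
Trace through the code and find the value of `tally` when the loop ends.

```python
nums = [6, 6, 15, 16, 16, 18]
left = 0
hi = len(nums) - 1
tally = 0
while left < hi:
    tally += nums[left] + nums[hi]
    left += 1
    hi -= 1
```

Let's trace through this code step by step.

Initialize: nums = [6, 6, 15, 16, 16, 18]
Initialize: left = 0
Initialize: hi = 5
Initialize: tally = 0
Entering loop: while left < hi:
After iteration 1: left = 1, hi = 4, tally = 24
After iteration 2: left = 2, hi = 3, tally = 46
After iteration 3: left = 3, hi = 2, tally = 77
Loop ends.

Final answer: 77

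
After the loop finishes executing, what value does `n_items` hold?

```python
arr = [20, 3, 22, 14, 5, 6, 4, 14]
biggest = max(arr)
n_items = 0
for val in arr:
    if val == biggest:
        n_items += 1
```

Let's trace through this code step by step.

Initialize: arr = [20, 3, 22, 14, 5, 6, 4, 14]
Initialize: biggest = 22
Initialize: n_items = 0
Entering loop: for val in arr:
After iteration 1: val = 20, n_items = 0
After iteration 2: val = 3, n_items = 0
After iteration 3: val = 22, n_items = 1
After iteration 4: val = 14, n_items = 1
After iteration 5: val = 5, n_items = 1
After iteration 6: val = 6, n_items = 1
After iteration 7: val = 4, n_items = 1
After iteration 8: val = 14, n_items = 1
Loop ends.

Final answer: 1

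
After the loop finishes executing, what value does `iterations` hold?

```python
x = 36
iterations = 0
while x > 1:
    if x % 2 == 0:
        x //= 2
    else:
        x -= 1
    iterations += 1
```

Let's trace through this code step by step.

Initialize: x = 36
Initialize: iterations = 0
Entering loop: while x > 1:
After iteration 1: x = 18, iterations = 1
After iteration 2: x = 9, iterations = 2
After iteration 3: x = 8, iterations = 3
After iteration 4: x = 4, iterations = 4
After iteration 5: x = 2, iterations = 5
After iteration 6: x = 1, iterations = 6
Loop ends.

Final answer: 6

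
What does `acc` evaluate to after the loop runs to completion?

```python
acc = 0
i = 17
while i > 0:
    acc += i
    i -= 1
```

Let's trace through this code step by step.

Initialize: acc = 0
Initialize: i = 17
Entering loop: while i > 0:
After iteration 1: acc = 17, i = 16
After iteration 2: acc = 33, i = 15
After iteration 3: acc = 48, i = 14
After iteration 4: acc = 62, i = 13
After iteration 5: acc = 75, i = 12
After iteration 6: acc = 87, i = 11
After iteration 7: acc = 98, i = 10
After iteration 8: acc = 108, i = 9
After iteration 9: acc = 117, i = 8
After iteration 10: acc = 125, i = 7
After iteration 11: acc = 132, i = 6
After iteration 12: acc = 138, i = 5
After iteration 13: acc = 143, i = 4
After iteration 14: acc = 147, i = 3
After iteration 15: acc = 150, i = 2
After iteration 16: acc = 152, i = 1
After iteration 17: acc = 153, i = 0
Loop ends.

Final answer: 153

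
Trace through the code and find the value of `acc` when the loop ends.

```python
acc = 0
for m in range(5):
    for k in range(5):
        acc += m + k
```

Let's trace through this code step by step.

Initialize: acc = 0
Entering loop: for m in range(5):
After iteration 1: m = 0, acc = 10
After iteration 2: m = 1, acc = 25
After iteration 3: m = 2, acc = 45
After iteration 4: m = 3, acc = 70
After iteration 5: m = 4, acc = 100
Loop ends.

Final answer: 100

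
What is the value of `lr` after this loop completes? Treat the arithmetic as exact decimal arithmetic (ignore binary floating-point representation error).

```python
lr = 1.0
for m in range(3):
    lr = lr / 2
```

Let's trace through this code step by step.

Initialize: lr = 1.0
Entering loop: for m in range(3):
After iteration 1: m = 0, lr = 0.5
After iteration 2: m = 1, lr = 0.25
After iteration 3: m = 2, lr = 0.125
Loop ends.

Final answer: 0.125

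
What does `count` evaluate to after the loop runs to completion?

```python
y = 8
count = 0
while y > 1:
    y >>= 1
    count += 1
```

Let's trace through this code step by step.

Initialize: y = 8
Initialize: count = 0
Entering loop: while y > 1:
After iteration 1: y = 4, count = 1
After iteration 2: y = 2, count = 2
After iteration 3: y = 1, count = 3
Loop ends.

Final answer: 3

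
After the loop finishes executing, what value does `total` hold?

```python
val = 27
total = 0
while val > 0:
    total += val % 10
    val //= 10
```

Let's trace through this code step by step.

Initialize: val = 27
Initialize: total = 0
Entering loop: while val > 0:
After iteration 1: val = 2, total = 7
After iteration 2: val = 0, total = 9
Loop ends.

Final answer: 9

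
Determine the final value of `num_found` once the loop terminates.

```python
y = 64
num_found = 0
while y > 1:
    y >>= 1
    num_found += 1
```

Let's trace through this code step by step.

Initialize: y = 64
Initialize: num_found = 0
Entering loop: while y > 1:
After iteration 1: y = 32, num_found = 1
After iteration 2: y = 16, num_found = 2
After iteration 3: y = 8, num_found = 3
After iteration 4: y = 4, num_found = 4
After iteration 5: y = 2, num_found = 5
After iteration 6: y = 1, num_found = 6
Loop ends.

Final answer: 6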